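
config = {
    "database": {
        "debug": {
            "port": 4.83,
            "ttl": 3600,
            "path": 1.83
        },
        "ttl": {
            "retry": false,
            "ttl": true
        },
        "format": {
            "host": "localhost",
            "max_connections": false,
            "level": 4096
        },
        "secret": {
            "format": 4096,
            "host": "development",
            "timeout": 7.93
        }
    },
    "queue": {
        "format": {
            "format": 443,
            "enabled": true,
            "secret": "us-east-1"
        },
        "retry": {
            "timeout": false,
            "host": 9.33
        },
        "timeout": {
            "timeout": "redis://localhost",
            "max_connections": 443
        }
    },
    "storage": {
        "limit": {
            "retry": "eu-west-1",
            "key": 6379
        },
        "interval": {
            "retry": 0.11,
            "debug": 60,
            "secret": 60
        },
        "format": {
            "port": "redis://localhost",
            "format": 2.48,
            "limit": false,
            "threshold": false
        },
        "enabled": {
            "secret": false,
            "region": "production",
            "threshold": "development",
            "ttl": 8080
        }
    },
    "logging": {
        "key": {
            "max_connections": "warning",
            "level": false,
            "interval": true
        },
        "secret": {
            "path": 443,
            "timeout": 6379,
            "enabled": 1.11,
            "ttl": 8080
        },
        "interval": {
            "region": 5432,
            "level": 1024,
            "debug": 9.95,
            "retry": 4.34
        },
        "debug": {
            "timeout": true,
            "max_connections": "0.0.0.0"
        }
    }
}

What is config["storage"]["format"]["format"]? 2.48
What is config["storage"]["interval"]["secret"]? 60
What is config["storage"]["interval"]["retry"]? 0.11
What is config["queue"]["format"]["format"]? 443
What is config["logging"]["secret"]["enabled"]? 1.11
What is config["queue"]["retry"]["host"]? 9.33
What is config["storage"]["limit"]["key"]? 6379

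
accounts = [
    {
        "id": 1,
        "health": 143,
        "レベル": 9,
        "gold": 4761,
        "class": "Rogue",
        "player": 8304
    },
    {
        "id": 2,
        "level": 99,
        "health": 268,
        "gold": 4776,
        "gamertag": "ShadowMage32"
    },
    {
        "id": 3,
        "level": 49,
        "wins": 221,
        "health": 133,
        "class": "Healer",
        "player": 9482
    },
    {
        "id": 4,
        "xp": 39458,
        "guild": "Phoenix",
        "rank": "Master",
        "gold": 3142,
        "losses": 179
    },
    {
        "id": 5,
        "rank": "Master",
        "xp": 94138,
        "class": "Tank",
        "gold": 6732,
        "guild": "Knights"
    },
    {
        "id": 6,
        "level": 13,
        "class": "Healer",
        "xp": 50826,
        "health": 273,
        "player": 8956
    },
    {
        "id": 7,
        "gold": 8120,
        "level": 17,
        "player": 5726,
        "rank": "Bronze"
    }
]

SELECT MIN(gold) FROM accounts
3142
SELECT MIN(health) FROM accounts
133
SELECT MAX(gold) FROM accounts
8120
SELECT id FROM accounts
[1, 2, 3, 4, 5, 6, 7]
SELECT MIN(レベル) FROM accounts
9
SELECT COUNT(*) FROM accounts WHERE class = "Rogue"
1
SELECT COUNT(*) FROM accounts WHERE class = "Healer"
2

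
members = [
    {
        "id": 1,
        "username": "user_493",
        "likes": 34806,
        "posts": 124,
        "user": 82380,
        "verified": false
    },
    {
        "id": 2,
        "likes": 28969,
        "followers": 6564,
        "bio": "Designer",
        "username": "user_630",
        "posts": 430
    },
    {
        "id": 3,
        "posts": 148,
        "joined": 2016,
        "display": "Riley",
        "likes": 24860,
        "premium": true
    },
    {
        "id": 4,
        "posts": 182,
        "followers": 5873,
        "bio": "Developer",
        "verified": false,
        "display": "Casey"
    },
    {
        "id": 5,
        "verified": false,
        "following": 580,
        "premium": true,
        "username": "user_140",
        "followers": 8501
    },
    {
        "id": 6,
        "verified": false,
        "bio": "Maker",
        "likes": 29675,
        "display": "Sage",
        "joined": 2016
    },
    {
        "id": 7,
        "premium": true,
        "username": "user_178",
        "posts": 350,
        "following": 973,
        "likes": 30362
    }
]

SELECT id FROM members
[1, 2, 3, 4, 5, 6, 7]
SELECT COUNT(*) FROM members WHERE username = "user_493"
1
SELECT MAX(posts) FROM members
430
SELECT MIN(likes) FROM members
24860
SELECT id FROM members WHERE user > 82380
[]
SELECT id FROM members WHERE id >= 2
[2, 3, 4, 5, 6, 7]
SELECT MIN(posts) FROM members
124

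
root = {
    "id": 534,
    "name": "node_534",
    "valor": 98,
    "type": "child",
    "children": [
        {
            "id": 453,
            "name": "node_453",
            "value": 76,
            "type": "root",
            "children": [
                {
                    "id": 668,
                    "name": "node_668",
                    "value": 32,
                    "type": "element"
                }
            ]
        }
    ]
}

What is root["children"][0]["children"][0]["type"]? "element"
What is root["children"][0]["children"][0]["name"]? "node_668"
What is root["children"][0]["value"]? 76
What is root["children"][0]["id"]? 453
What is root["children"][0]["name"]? "node_453"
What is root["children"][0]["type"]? "root"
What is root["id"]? 534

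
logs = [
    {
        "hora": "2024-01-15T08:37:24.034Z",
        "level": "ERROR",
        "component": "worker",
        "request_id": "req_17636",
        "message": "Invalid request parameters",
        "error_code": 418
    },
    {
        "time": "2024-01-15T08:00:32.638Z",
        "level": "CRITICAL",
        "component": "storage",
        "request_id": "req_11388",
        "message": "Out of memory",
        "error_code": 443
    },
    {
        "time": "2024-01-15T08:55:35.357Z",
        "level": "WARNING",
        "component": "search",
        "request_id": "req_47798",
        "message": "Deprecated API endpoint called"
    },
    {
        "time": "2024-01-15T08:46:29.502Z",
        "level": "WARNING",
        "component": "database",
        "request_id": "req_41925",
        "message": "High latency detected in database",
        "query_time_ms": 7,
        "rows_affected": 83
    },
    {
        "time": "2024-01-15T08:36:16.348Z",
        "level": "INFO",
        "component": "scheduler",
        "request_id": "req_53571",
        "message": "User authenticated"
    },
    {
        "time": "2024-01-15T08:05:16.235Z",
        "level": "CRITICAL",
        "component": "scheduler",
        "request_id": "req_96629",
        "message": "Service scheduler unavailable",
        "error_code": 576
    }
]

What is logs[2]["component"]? "search"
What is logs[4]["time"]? "2024-01-15T08:36:16.348Z"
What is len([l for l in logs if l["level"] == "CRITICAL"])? 2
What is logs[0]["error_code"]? 418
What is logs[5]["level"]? "CRITICAL"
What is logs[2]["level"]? "WARNING"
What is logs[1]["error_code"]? 443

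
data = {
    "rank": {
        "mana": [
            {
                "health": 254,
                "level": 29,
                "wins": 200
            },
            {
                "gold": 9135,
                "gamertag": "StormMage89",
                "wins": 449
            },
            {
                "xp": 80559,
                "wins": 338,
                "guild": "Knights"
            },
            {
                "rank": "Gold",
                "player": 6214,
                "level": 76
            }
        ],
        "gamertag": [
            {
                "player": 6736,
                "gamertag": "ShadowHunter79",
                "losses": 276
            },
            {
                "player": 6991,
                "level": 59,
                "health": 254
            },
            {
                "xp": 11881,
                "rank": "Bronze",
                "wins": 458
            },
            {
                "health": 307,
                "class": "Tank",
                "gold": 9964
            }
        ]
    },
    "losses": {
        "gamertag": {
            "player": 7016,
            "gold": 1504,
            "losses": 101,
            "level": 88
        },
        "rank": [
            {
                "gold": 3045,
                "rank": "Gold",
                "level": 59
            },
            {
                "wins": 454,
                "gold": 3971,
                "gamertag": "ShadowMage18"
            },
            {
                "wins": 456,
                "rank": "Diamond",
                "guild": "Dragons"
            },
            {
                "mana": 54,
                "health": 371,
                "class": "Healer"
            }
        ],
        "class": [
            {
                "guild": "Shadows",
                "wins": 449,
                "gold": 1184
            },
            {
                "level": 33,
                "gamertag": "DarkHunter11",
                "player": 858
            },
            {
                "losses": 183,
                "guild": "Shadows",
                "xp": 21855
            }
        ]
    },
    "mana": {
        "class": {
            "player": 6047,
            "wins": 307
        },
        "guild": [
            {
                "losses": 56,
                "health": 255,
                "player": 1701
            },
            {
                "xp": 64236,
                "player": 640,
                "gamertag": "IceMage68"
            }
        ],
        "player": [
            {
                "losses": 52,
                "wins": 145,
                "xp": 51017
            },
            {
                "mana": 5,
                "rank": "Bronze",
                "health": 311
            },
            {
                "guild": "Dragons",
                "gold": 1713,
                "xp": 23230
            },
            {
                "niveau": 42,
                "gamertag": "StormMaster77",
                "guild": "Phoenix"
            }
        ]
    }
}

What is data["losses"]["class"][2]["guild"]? "Shadows"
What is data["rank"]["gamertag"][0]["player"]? 6736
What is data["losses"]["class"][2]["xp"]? 21855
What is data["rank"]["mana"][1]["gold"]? 9135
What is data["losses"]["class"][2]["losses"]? 183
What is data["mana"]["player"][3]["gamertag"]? "StormMaster77"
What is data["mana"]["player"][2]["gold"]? 1713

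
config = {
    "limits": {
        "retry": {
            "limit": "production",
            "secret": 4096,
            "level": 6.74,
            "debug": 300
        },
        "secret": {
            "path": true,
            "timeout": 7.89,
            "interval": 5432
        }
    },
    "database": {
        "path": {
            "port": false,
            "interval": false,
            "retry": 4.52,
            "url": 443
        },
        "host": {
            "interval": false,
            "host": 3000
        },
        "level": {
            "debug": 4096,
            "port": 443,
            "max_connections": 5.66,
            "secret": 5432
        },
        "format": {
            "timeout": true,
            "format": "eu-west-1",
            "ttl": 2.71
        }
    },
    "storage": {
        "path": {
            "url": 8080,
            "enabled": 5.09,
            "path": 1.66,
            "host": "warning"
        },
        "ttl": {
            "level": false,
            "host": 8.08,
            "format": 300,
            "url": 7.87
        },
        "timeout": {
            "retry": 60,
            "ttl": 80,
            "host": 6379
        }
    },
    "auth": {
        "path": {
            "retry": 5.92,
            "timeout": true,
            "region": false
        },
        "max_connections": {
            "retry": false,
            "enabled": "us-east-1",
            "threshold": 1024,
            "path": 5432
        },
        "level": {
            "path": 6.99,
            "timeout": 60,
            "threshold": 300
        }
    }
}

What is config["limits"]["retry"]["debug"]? 300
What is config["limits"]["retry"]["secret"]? 4096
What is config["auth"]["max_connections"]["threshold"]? 1024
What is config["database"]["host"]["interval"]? False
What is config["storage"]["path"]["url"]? 8080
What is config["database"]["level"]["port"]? 443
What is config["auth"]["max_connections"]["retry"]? False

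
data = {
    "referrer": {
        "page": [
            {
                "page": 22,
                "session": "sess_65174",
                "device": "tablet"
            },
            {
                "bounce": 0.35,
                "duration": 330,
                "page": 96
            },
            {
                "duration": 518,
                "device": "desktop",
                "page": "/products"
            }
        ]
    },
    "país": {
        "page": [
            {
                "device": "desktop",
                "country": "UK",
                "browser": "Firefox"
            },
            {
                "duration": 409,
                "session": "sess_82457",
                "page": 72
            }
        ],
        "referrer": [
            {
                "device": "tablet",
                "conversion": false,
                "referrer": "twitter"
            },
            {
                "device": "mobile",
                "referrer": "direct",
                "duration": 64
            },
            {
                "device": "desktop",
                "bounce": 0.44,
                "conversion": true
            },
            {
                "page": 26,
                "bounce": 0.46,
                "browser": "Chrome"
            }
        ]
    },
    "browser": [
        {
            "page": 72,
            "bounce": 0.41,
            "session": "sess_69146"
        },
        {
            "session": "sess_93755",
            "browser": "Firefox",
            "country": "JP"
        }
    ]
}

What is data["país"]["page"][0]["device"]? "desktop"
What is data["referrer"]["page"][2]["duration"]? 518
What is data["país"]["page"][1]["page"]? 72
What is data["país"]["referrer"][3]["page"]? 26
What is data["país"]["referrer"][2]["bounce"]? 0.44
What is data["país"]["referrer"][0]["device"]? "tablet"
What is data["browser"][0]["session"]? "sess_69146"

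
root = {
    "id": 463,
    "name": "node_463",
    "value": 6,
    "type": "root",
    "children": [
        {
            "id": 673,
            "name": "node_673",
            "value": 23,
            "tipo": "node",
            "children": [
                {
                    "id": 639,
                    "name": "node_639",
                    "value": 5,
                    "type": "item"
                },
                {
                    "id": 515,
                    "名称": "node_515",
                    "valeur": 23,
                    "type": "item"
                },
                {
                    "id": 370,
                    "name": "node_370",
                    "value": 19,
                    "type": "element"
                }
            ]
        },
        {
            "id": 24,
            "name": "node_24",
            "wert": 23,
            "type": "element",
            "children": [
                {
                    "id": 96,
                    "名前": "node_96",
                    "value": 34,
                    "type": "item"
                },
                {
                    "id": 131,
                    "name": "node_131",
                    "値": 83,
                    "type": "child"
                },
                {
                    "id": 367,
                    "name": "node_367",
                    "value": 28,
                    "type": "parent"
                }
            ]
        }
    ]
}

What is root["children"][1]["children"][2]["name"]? "node_367"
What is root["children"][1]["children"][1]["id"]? 131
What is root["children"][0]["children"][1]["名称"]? "node_515"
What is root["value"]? 6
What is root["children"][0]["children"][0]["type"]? "item"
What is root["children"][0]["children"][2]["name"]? "node_370"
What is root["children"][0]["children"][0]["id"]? 639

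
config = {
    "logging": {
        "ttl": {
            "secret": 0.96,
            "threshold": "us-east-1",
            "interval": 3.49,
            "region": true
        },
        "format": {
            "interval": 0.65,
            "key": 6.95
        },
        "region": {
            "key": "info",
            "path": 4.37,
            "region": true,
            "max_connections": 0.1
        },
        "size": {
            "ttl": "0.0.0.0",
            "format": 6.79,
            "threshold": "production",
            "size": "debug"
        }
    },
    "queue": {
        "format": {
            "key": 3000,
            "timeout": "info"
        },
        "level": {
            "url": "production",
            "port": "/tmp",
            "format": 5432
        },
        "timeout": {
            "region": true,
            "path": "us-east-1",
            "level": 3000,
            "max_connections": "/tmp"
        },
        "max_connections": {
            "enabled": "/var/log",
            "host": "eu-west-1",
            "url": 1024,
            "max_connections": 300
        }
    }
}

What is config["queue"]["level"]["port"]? "/tmp"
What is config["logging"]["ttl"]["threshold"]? "us-east-1"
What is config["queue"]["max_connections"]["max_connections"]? 300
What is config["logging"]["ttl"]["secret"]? 0.96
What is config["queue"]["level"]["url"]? "production"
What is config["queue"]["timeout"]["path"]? "us-east-1"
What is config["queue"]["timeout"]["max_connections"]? "/tmp"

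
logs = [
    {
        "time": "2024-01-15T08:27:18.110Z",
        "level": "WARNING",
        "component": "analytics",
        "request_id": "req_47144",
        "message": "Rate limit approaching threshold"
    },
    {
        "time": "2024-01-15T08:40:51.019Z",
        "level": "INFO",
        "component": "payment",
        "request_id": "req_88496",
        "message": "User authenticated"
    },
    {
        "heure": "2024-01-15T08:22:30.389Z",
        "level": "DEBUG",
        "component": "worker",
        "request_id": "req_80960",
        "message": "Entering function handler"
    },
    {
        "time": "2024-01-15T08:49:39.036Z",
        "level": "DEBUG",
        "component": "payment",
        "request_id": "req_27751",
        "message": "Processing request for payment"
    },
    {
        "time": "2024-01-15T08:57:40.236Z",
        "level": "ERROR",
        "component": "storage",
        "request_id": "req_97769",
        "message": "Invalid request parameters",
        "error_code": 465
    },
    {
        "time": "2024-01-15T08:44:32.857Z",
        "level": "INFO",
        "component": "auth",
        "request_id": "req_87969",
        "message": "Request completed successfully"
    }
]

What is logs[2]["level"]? "DEBUG"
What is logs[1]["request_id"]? "req_88496"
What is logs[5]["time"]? "2024-01-15T08:44:32.857Z"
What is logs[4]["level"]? "ERROR"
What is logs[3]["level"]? "DEBUG"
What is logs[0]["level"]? "WARNING"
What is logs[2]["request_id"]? "req_80960"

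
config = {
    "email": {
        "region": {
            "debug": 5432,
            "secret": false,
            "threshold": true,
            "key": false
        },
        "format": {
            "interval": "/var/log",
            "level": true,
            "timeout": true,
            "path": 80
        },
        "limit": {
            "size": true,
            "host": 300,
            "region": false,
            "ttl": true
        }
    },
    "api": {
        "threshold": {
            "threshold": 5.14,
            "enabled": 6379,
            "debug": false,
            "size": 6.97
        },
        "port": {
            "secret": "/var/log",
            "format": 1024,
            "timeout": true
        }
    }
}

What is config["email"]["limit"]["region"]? False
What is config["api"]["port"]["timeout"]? True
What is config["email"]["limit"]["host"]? 300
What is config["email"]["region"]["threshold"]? True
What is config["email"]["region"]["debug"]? 5432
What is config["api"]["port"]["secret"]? "/var/log"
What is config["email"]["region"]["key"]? False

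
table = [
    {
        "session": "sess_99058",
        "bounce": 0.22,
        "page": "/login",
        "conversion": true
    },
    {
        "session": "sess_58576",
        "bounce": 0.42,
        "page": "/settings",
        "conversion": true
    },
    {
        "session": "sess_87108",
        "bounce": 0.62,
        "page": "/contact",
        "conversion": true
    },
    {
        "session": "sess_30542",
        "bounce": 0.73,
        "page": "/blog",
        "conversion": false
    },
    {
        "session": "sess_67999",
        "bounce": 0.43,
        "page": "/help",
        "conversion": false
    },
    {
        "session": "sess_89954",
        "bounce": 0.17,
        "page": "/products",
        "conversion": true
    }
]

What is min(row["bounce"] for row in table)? 0.17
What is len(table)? 6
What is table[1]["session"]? "sess_58576"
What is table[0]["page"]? "/login"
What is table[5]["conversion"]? True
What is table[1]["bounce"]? 0.42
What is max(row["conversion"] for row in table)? True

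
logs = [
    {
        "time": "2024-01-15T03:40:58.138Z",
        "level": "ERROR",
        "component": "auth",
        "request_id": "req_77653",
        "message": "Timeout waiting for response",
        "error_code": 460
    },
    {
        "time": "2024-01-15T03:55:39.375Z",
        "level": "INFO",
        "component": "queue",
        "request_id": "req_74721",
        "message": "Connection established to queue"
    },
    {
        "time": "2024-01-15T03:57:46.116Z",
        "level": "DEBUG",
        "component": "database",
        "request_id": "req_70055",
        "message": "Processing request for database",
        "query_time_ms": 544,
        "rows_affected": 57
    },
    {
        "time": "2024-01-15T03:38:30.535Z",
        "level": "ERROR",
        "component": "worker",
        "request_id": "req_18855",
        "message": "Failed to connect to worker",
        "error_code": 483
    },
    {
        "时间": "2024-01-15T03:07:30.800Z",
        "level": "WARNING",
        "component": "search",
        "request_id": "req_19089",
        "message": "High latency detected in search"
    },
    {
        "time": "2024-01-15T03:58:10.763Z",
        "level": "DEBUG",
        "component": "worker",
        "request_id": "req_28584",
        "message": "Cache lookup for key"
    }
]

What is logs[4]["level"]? "WARNING"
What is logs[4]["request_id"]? "req_19089"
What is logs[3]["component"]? "worker"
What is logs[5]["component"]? "worker"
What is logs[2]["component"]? "database"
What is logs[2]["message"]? "Processing request for database"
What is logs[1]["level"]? "INFO"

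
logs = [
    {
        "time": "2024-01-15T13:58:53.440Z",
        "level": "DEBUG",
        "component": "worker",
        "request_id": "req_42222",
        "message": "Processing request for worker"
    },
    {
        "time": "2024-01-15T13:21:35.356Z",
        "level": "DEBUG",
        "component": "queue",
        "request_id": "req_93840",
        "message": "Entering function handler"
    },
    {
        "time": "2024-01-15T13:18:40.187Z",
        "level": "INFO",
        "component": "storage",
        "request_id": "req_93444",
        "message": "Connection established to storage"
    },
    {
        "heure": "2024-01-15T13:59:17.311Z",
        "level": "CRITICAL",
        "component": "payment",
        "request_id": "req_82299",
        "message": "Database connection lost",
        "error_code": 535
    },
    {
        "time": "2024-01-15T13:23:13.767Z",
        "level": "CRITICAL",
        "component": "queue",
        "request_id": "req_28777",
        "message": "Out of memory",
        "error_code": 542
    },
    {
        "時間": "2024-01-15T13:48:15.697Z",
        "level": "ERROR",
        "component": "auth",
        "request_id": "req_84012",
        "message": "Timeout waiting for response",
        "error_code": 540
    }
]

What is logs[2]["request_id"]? "req_93444"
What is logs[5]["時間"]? "2024-01-15T13:48:15.697Z"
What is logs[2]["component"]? "storage"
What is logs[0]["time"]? "2024-01-15T13:58:53.440Z"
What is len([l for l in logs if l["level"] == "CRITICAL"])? 2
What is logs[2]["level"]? "INFO"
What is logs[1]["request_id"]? "req_93840"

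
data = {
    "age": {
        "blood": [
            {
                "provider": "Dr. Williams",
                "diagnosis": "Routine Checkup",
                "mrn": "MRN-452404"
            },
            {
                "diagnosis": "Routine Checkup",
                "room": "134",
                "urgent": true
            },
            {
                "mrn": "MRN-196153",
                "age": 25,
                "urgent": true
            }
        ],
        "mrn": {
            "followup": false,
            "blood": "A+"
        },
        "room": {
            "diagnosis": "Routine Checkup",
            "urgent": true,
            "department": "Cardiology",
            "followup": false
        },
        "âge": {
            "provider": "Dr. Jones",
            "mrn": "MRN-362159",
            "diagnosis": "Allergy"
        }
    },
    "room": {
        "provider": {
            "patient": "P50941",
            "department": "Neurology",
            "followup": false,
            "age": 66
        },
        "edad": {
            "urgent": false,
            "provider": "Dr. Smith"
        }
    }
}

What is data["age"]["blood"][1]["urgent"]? True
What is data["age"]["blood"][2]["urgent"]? True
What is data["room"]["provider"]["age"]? 66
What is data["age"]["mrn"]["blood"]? "A+"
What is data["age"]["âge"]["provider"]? "Dr. Jones"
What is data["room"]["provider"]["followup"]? False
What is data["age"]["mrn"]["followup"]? False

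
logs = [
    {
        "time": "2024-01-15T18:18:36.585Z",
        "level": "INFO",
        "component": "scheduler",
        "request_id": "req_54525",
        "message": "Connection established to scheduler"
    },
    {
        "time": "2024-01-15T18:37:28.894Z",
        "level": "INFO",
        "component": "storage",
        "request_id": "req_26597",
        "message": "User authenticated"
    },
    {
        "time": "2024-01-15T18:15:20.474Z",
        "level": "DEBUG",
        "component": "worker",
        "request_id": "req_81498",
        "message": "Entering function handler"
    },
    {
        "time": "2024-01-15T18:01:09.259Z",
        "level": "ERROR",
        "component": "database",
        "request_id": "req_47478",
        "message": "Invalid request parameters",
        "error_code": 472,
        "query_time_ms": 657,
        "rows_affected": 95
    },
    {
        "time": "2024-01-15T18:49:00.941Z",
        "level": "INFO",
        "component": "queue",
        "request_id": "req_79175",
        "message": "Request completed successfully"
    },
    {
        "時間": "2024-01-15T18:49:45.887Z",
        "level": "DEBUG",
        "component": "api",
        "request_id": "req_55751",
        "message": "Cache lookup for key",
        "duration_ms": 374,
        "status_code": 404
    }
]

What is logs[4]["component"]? "queue"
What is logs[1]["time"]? "2024-01-15T18:37:28.894Z"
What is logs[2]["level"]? "DEBUG"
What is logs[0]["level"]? "INFO"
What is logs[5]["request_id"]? "req_55751"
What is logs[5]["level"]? "DEBUG"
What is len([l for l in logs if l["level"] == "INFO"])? 3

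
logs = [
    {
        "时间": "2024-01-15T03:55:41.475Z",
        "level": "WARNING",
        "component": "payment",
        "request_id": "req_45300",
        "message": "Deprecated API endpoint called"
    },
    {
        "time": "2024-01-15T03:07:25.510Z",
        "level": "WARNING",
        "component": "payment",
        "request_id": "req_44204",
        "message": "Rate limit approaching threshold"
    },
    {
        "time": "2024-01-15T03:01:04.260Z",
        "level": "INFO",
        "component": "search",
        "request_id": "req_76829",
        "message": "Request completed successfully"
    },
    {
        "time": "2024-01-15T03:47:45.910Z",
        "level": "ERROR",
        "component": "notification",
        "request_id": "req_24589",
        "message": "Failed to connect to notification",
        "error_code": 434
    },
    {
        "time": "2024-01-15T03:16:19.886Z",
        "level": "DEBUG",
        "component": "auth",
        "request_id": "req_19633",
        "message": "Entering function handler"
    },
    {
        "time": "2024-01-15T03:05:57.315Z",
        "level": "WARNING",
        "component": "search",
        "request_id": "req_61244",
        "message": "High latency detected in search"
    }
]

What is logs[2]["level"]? "INFO"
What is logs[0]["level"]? "WARNING"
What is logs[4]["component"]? "auth"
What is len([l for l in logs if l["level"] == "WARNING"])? 3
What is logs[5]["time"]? "2024-01-15T03:05:57.315Z"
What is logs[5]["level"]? "WARNING"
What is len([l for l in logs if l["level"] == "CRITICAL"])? 0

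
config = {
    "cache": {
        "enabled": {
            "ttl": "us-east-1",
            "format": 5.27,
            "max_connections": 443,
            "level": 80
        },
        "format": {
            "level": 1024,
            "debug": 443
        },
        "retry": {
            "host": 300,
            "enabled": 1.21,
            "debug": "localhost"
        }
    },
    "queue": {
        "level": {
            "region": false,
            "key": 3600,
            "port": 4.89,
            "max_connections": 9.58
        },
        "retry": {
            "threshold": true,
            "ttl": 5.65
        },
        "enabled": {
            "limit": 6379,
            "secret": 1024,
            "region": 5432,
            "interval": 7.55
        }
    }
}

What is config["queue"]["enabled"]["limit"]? 6379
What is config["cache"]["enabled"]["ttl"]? "us-east-1"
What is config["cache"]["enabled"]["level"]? 80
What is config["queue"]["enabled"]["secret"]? 1024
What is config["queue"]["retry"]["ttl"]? 5.65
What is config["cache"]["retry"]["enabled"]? 1.21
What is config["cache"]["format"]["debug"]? 443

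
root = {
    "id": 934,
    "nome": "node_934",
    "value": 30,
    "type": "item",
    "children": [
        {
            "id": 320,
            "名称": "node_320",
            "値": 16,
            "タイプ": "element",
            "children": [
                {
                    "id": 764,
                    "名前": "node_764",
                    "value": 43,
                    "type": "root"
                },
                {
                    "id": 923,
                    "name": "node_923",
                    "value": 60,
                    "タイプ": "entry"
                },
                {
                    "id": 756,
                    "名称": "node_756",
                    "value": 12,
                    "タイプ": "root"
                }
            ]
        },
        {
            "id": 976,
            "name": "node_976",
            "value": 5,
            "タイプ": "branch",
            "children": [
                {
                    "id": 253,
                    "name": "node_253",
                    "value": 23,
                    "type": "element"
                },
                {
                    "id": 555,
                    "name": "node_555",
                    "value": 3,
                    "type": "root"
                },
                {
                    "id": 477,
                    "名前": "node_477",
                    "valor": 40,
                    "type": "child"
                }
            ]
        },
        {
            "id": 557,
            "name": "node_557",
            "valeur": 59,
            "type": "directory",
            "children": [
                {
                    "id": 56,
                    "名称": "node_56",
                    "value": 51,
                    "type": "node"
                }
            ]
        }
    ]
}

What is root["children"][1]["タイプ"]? "branch"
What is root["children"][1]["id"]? 976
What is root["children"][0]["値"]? 16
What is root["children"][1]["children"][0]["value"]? 23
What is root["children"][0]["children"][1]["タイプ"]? "entry"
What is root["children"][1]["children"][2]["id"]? 477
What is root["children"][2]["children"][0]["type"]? "node"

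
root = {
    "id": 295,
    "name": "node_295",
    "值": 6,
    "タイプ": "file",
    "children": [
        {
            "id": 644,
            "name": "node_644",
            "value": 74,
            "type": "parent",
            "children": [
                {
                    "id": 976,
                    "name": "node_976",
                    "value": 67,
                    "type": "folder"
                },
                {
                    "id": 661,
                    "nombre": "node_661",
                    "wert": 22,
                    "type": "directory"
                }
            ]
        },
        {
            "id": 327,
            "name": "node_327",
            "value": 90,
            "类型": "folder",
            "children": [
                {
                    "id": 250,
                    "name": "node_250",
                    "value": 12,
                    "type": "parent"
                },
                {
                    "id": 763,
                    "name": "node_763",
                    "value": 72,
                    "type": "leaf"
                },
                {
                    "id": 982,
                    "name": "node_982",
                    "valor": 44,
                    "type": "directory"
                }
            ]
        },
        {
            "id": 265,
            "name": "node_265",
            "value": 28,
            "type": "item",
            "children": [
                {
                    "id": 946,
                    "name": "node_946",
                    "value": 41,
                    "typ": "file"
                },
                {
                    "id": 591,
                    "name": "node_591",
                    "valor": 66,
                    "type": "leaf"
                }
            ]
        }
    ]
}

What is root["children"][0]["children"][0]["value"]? 67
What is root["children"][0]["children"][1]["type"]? "directory"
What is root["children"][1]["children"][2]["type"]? "directory"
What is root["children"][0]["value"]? 74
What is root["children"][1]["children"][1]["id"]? 763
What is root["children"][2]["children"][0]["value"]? 41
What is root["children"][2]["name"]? "node_265"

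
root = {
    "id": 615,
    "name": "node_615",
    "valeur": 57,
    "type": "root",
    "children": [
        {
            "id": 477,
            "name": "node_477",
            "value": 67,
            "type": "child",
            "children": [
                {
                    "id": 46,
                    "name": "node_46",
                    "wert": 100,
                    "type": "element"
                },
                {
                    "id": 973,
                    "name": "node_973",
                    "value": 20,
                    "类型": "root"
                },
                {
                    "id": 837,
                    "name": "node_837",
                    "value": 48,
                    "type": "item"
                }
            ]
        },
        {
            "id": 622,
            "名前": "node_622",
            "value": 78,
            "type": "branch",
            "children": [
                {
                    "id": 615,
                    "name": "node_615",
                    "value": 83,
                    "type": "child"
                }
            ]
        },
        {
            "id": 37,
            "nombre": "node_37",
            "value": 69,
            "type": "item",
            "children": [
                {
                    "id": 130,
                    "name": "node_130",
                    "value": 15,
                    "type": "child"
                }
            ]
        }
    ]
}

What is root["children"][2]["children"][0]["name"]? "node_130"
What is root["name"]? "node_615"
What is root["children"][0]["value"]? 67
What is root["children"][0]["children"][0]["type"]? "element"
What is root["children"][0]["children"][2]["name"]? "node_837"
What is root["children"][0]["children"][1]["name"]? "node_973"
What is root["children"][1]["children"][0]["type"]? "child"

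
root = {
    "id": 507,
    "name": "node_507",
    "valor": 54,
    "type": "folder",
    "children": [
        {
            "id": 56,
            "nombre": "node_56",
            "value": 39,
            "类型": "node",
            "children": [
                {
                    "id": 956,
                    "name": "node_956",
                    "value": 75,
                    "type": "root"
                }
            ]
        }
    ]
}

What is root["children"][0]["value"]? 39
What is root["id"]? 507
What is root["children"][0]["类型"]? "node"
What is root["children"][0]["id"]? 56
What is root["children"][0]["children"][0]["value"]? 75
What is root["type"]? "folder"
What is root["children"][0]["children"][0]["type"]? "root"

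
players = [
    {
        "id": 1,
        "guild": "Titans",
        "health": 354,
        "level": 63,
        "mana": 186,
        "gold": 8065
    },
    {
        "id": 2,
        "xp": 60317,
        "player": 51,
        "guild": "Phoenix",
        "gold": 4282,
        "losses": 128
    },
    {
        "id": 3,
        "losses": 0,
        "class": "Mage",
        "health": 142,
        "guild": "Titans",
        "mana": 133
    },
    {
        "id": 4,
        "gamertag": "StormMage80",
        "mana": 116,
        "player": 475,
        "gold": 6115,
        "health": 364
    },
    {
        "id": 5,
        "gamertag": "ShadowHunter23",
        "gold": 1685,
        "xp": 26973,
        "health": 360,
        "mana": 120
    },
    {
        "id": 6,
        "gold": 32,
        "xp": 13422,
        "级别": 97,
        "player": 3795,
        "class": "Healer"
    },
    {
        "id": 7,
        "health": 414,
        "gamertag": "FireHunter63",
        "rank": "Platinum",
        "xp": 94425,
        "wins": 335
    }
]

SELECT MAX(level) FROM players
63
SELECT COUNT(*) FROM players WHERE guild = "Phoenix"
1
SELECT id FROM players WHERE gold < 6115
[2, 5, 6]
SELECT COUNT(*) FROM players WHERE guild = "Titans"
2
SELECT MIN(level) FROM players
63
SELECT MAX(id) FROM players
7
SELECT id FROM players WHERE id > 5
[6, 7]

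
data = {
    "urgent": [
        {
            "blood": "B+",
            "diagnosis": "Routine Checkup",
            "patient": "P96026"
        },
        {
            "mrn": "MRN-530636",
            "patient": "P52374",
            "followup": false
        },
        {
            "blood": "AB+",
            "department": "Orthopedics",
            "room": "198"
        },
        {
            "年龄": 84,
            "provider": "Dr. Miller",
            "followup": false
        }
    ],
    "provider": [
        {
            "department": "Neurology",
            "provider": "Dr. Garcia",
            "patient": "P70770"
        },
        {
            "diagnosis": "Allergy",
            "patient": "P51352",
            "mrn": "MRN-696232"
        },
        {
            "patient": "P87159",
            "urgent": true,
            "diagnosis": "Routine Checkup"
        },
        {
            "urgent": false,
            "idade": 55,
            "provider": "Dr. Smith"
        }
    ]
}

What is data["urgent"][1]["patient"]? "P52374"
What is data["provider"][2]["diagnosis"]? "Routine Checkup"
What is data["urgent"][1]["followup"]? False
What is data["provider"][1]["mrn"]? "MRN-696232"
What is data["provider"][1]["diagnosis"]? "Allergy"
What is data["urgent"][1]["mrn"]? "MRN-530636"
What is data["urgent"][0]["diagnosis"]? "Routine Checkup"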